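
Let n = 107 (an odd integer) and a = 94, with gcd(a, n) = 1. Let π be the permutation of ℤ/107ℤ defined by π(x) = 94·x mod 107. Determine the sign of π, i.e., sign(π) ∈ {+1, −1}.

Trace 54: π^k(54) = [54, 47, 31, 25, 103, 52, 73] for k=0..6.
2 cycles of lengths [106, 1].
With 2 cycles on 107 points, sign = (−1)^{107−2} = -1.

-1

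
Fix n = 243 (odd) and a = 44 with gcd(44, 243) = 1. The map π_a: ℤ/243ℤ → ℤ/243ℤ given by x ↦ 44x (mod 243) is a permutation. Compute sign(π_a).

-1

Start at x=8: 8 → 109 → 179 → 100 → 26 → 172 → 35 → … (one orbit).
The orbit structure of x ↦ 44x mod 243: 14 orbits of sizes [54, 54, 54, 18, 18, 18, 6, 6, 6, 2, 2, 2, 2, 1].
243 − 14 = 229 transpositions; sign(π) = (−1)^229 = -1.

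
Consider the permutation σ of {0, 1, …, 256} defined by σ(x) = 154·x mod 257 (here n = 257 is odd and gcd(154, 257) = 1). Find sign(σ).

Orbit of 176 under x↦154x: [176, 119, 79, 87, 34, 96, 135]… (length divides ord_257(154)).
2 cycles of lengths [256, 1].
2 cycles on 257: each ℓ→(−1)^(ℓ−1), product (−1)^255 = -1.
The Jacobi symbol (154|257) = -1 (Zolotarev) agrees.

-1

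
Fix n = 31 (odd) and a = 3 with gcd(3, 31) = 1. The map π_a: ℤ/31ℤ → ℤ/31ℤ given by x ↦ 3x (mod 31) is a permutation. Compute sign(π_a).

Trace 22: π^k(22) = [22, 4, 12, 5, 15, 14, 11] for k=0..6.
2 cycles of lengths [30, 1].
With 2 cycles on 31 points, sign = (−1)^{31−2} = -1.
The Jacobi symbol (3|31) = -1 (Zolotarev) agrees.

-1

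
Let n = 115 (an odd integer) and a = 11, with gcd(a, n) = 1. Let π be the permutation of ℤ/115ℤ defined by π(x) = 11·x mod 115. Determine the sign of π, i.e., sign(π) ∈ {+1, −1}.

Start at x=1: 1 → 11 → 6 → 66 → 36 → 51 → 101 → … (one orbit).
10 cycles of lengths [22, 22, 22, 22, 22, 1, 1, 1, 1, 1].
With 10 cycles on 115 points, sign = (−1)^{115−10} = -1.

-1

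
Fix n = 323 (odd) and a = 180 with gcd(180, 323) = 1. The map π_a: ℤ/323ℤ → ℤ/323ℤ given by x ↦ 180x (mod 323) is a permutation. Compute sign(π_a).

-1

Trace 254: π^k(254) = [254, 177, 206, 258, 251, 283, 229] for k=0..6.
6 cycles of lengths [144, 144, 16, 9, 9, 1].
Σ(ℓ_i−1) = 323−6 = 317; sign = (−1)^317 = -1.
The Jacobi symbol (180|323) = -1 (Zolotarev) agrees.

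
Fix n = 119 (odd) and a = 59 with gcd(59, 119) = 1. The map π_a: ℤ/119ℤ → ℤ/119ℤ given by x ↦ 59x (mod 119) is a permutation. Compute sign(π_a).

Trace 86: π^k(86) = [86, 76, 81, 19, 50, 94, 72] for k=0..6.
Cycle type of π: 24×4 + 8×2 + 6 + 1; total 8 cycles.
8 cycles on 119: each ℓ→(−1)^(ℓ−1), product (−1)^111 = -1.
(59|119)_J = -1 (Zolotarev's lemma cross-check).

-1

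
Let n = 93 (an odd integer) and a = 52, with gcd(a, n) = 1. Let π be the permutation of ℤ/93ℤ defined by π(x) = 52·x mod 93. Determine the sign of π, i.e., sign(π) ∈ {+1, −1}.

Trace 25: π^k(25) = [25, 91, 82, 79, 16, 88, 19] for k=0..6.
Cycle lengths of π_52 on ℤ/93ℤ: [30, 30, 30, 1, 1, 1]; 6 cycles in total.
Σ(ℓ_i−1) = 93−6 = 87; sign = (−1)^87 = -1.

-1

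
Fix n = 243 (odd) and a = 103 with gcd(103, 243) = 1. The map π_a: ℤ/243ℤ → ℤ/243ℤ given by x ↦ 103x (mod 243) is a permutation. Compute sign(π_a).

+1

Start at x=67: 67 → 97 → 28 → 211 → 106 → 226 → 193 → … (one orbit).
11 cycles of lengths [81, 81, 27, 27, 9, 9, 3, 3, 1, 1, 1].
243 − 11 = 232 transpositions; sign(π) = (−1)^232 = +1.
(103|243)_J = +1 (Zolotarev's lemma cross-check).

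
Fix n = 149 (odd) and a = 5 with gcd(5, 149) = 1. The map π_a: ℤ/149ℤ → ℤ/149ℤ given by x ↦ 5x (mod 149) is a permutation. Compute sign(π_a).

Start at x=5: 5 → 25 → 125 → 29 → 145 → 129 → 49 → … (one orbit).
The orbit structure of x ↦ 5x mod 149: 5 orbits of sizes [37, 37, 37, 37, 1].
Σ(ℓ_i−1) = 149−5 = 144; sign = (−1)^144 = +1.
(5|149)_J = +1 (Zolotarev's lemma cross-check).

+1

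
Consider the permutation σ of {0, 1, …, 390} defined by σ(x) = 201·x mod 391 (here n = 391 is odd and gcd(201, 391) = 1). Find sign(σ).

+1

Start at x=59: 59 → 129 → 123 → 90 → 104 → 181 → 18 → … (one orbit).
π_201 has 5 disjoint cycles with lengths [176, 176, 22, 16, 1] on {0,…,390}.
n − c = 391 − 5 = 386; sign = (−1)^386 = +1.
Via Zolotarev, sign(π_{201}) = (201|391) = +1.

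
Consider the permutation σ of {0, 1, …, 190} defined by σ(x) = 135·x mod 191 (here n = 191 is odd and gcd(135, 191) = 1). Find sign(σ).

Orbit of 13 under x↦135x: [13, 36, 85, 15, 115, 54, 32]… (length divides ord_191(135)).
π_135 has 3 disjoint cycles with lengths [95, 95, 1] on {0,…,190}.
3 cycles on 191: each ℓ→(−1)^(ℓ−1), product (−1)^188 = +1.
The Jacobi symbol (135|191) = +1 (Zolotarev) agrees.

+1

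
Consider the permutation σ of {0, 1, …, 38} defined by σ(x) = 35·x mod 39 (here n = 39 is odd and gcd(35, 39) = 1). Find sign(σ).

Orbit of 35 under x↦35x: [35, 16, 14, 22, 29, 1]… (length divides ord_39(35)).
The orbit structure of x ↦ 35x mod 39: 10 orbits of sizes [6, 6, 6, 6, 3, 3, 3, 3, 2, 1].
n − c = 39 − 10 = 29; sign = (−1)^29 = -1.

-1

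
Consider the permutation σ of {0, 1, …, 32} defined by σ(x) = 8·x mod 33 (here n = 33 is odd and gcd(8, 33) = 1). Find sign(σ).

Start at x=25: 25 → 2 → 16 → 29 → 1 → 8 → 31 → … (one orbit).
5 cycles of lengths [10, 10, 10, 2, 1].
n − c = 33 − 5 = 28; sign = (−1)^28 = +1.

+1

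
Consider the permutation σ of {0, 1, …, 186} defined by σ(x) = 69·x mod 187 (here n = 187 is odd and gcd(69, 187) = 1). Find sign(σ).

+1

Start at x=103: 103 → 1 → 69 → 86 → 137 → 103 (one orbit).
51 cycles of lengths [5, 5, 5, 5, 5, 5, 5, 5, 5, 5, 5, 5, 5, 5, 5, 5, 5, 5, 5, 5, 5, 5, 5, 5, 5, 5, 5, 5, 5, 5, 5, 5, 5, 5, 1, 1, 1, 1, 1, 1, 1, 1, 1, 1, 1, 1, 1, 1, 1, 1, 1].
Σ(ℓ_i−1) = 187−51 = 136; sign = (−1)^136 = +1.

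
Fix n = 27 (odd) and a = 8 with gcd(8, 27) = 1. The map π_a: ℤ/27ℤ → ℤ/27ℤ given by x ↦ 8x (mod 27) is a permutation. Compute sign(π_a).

Trace 8: π^k(8) = [8, 10, 26, 19, 17, 1] for k=0..5.
The orbit structure of x ↦ 8x mod 27: 8 orbits of sizes [6, 6, 6, 2, 2, 2, 2, 1].
Σ(ℓ_i−1) = 27−8 = 19; sign = (−1)^19 = -1.
Check: (8/27) = -1 by Zolotarev.

-1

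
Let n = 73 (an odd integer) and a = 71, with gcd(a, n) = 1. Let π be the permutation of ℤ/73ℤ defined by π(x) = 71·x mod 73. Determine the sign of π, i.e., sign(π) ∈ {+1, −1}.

+1

Start at x=69: 69 → 8 → 57 → 32 → 9 → 55 → 36 → … (one orbit).
π_71 has 5 disjoint cycles with lengths [18, 18, 18, 18, 1] on {0,…,72}.
With 5 cycles on 73 points, sign = (−1)^{73−5} = +1.
Zolotarev: (71|73) = +1, matching the cycle-count sign.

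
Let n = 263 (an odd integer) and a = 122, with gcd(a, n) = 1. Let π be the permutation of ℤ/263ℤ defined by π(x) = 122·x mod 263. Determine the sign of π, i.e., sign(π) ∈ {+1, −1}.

Trace 210: π^k(210) = [210, 109, 148, 172, 207, 6, 206] for k=0..6.
Cycle lengths of π_122 on ℤ/263ℤ: [131, 131, 1]; 3 cycles in total.
With 3 cycles on 263 points, sign = (−1)^{263−3} = +1.
The Jacobi symbol (122|263) = +1 (Zolotarev) agrees.

+1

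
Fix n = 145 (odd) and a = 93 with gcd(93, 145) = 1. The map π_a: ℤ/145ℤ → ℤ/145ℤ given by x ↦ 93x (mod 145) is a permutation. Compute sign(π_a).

-1

Trace 22: π^k(22) = [22, 16, 38, 54, 92, 1, 93] for k=0..6.
Decompose π into cycles: lengths [28, 28, 28, 28, 14, 14, 4, 1] (8 cycles, including the fixed point 0).
sign(π) = (−1)^{n − #cycles} = (−1)^{145−8} = (−1)^137 = -1.
Zolotarev: (93|145) = -1, matching the cycle-count sign.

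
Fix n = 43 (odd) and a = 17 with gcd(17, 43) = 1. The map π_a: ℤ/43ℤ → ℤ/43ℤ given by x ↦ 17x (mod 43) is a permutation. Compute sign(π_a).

Orbit of 9 under x↦17x: [9, 24, 21, 13, 6, 16, 14]… (length divides ord_43(17)).
Decompose π into cycles: lengths [21, 21, 1] (3 cycles, including the fixed point 0).
3 cycles on 43: each ℓ→(−1)^(ℓ−1), product (−1)^40 = +1.

+1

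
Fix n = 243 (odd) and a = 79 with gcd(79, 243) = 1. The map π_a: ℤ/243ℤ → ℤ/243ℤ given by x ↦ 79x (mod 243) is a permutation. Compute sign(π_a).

Start at x=238: 238 → 91 → 142 → 40 → 1 → 79 → 166 → … (one orbit).
Cycle type of π: 81×2 + 27×2 + 9×2 + 3×2 + 1×3; total 11 cycles.
sign(π) = (−1)^{n − #cycles} = (−1)^{243−11} = (−1)^232 = +1.
The Jacobi symbol (79|243) = +1 (Zolotarev) agrees.

+1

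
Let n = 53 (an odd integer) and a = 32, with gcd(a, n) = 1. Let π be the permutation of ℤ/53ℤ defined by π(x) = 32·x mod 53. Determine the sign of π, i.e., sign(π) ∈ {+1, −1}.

-1

Start at x=33: 33 → 49 → 31 → 38 → 50 → 10 → 2 → … (one orbit).
2 cycles of lengths [52, 1].
n − c = 53 − 2 = 51; sign = (−1)^51 = -1.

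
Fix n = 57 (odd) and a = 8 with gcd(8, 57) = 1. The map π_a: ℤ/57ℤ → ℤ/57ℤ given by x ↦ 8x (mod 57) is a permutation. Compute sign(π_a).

+1

Orbit of 1 under x↦8x: [1, 8, 7, 56, 49, 50]… (length divides ord_57(8)).
Cycle type of π: 6×9 + 2 + 1; total 11 cycles.
n − c = 57 − 11 = 46; sign = (−1)^46 = +1.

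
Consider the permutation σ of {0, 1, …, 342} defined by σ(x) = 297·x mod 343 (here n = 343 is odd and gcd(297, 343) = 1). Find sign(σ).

-1

Trace 109: π^k(109) = [109, 131, 148, 52, 9, 272, 179] for k=0..6.
4 cycles of lengths [294, 42, 6, 1].
n − c = 343 − 4 = 339; sign = (−1)^339 = -1.
(297|343)_J = -1 (Zolotarev's lemma cross-check).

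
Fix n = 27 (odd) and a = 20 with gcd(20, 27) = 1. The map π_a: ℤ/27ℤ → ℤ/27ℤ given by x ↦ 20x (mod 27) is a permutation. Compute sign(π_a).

Orbit of 8 under x↦20x: [8, 25, 14, 10, 11, 4, 26]… (length divides ord_27(20)).
The orbit structure of x ↦ 20x mod 27: 4 orbits of sizes [18, 6, 2, 1].
Σ(ℓ_i−1) = 27−4 = 23; sign = (−1)^23 = -1.

-1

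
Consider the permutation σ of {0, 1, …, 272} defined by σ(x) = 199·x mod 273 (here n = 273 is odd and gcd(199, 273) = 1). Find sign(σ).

-1

Start at x=181: 181 → 256 → 166 → 1 → 199 → 16 → 181 (one orbit).
Cycle type of π: 6×45 + 1×3; total 48 cycles.
273 − 48 = 225 transpositions; sign(π) = (−1)^225 = -1.
Zolotarev: (199|273) = -1, matching the cycle-count sign.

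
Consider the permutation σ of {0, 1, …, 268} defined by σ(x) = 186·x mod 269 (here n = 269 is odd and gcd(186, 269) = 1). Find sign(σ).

-1

Trace 259: π^k(259) = [259, 23, 243, 6, 40, 177, 104] for k=0..6.
Cycle type of π: 268 + 1; total 2 cycles.
sign(π) = (−1)^{n − #cycles} = (−1)^{269−2} = (−1)^267 = -1.
Zolotarev: (186|269) = -1, matching the cycle-count sign.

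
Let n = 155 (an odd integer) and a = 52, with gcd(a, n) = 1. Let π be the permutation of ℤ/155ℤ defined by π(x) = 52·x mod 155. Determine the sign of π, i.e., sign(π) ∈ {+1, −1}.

Start at x=69: 69 → 23 → 111 → 37 → 64 → 73 → 76 → … (one orbit).
The orbit structure of x ↦ 52x mod 155: 5 orbits of sizes [60, 60, 30, 4, 1].
n − c = 155 − 5 = 150; sign = (−1)^150 = +1.
Via Zolotarev, sign(π_{52}) = (52|155) = +1.

+1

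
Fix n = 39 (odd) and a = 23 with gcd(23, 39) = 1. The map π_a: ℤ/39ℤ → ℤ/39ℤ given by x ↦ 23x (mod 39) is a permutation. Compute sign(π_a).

Orbit of 22 under x↦23x: [22, 38, 16, 17, 1, 23]… (length divides ord_39(23)).
Decompose π into cycles: lengths [6, 6, 6, 6, 6, 6, 2, 1] (8 cycles, including the fixed point 0).
8 cycles on 39: each ℓ→(−1)^(ℓ−1), product (−1)^31 = -1.

-1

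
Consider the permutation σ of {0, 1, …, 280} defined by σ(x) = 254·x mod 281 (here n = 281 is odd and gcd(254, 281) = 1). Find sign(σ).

-1

Orbit of 237 under x↦254x: [237, 64, 239, 10, 11, 265, 151]… (length divides ord_281(254)).
Cycle lengths of π_254 on ℤ/281ℤ: [280, 1]; 2 cycles in total.
n − c = 281 − 2 = 279; sign = (−1)^279 = -1.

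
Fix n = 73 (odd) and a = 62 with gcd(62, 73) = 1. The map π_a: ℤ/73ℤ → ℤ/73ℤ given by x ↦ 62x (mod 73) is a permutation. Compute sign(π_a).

-1

Orbit of 5 under x↦62x: [5, 18, 21, 61, 59, 8, 58]… (length divides ord_73(62)).
Decompose π into cycles: lengths [72, 1] (2 cycles, including the fixed point 0).
73 − 2 = 71 transpositions; sign(π) = (−1)^71 = -1.
Check: (62/73) = -1 by Zolotarev.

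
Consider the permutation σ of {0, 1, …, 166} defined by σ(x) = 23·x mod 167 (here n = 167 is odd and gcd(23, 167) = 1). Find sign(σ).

-1

Orbit of 39 under x↦23x: [39, 62, 90, 66, 15, 11, 86]… (length divides ord_167(23)).
Cycle type of π: 166 + 1; total 2 cycles.
With 2 cycles on 167 points, sign = (−1)^{167−2} = -1.
Check: (23/167) = -1 by Zolotarev.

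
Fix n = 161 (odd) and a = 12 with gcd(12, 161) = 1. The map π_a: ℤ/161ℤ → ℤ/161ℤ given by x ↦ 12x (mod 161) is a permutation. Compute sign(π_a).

-1

Trace 131: π^k(131) = [131, 123, 27, 2, 24, 127, 75] for k=0..6.
π_12 has 6 disjoint cycles with lengths [66, 66, 11, 11, 6, 1] on {0,…,160}.
6 cycles on 161: each ℓ→(−1)^(ℓ−1), product (−1)^155 = -1.
(12|161)_J = -1 (Zolotarev's lemma cross-check).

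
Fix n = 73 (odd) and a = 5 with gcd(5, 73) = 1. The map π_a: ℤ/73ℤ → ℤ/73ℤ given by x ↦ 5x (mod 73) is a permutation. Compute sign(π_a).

Start at x=24: 24 → 47 → 16 → 7 → 35 → 29 → 72 → … (one orbit).
2 cycles of lengths [72, 1].
Σ(ℓ_i−1) = 73−2 = 71; sign = (−1)^71 = -1.

-1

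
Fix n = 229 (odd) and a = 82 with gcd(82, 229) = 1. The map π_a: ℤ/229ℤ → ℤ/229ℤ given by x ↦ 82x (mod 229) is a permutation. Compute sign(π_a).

Start at x=224: 224 → 48 → 43 → 91 → 134 → 225 → 130 → … (one orbit).
Cycle type of π: 57×4 + 1; total 5 cycles.
Σ(ℓ_i−1) = 229−5 = 224; sign = (−1)^224 = +1.
Via Zolotarev, sign(π_{82}) = (82|229) = +1.

+1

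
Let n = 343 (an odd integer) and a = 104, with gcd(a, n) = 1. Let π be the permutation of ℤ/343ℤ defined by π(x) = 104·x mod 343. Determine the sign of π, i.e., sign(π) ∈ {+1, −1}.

-1

Trace 335: π^k(335) = [335, 197, 251, 36, 314, 71, 181] for k=0..6.
Cycle lengths of π_104 on ℤ/343ℤ: [98, 98, 98, 14, 14, 14, 2, 2, 2, 1]; 10 cycles in total.
n − c = 343 − 10 = 333; sign = (−1)^333 = -1.
Check: (104/343) = -1 by Zolotarev.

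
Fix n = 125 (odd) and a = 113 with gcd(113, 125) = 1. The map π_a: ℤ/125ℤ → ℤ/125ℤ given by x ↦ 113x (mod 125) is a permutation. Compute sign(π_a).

Trace 109: π^k(109) = [109, 67, 71, 23, 99, 62, 6] for k=0..6.
π_113 has 4 disjoint cycles with lengths [100, 20, 4, 1] on {0,…,124}.
sign(π) = (−1)^{n − #cycles} = (−1)^{125−4} = (−1)^121 = -1.

-1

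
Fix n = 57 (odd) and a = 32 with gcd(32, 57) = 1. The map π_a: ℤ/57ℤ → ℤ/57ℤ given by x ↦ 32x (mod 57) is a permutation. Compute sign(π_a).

Start at x=41: 41 → 1 → 32 → 55 → 50 → 4 → 14 → … (one orbit).
The orbit structure of x ↦ 32x mod 57: 5 orbits of sizes [18, 18, 18, 2, 1].
n − c = 57 − 5 = 52; sign = (−1)^52 = +1.

+1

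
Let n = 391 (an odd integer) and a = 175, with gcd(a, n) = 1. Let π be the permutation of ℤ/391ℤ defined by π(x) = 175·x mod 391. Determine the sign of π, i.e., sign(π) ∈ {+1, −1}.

+1

Start at x=254: 254 → 267 → 196 → 283 → 259 → 360 → 49 → … (one orbit).
π_175 has 5 disjoint cycles with lengths [176, 176, 22, 16, 1] on {0,…,390}.
5 cycles on 391: each ℓ→(−1)^(ℓ−1), product (−1)^386 = +1.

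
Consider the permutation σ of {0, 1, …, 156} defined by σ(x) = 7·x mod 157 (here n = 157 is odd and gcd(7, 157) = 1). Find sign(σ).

Start at x=7: 7 → 49 → 29 → 46 → 8 → 56 → 78 → … (one orbit).
Cycle lengths of π_7 on ℤ/157ℤ: [52, 52, 52, 1]; 4 cycles in total.
sign(π) = (−1)^{n − #cycles} = (−1)^{157−4} = (−1)^153 = -1.
(7|157)_J = -1 (Zolotarev's lemma cross-check).

-1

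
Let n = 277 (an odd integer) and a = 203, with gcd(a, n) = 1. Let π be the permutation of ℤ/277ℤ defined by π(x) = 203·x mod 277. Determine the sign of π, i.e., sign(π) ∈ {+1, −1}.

+1

Start at x=211: 211 → 175 → 69 → 157 → 16 → 201 → 84 → … (one orbit).
The orbit structure of x ↦ 203x mod 277: 13 orbits of sizes [23, 23, 23, 23, 23, 23, 23, 23, 23, 23, 23, 23, 1].
277 − 13 = 264 transpositions; sign(π) = (−1)^264 = +1.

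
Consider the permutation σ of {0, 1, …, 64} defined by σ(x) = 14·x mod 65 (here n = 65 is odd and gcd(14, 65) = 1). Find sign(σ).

Trace 1: π^k(1) = [1, 14] for k=0..1.
39 cycles of lengths [2, 2, 2, 2, 2, 2, 2, 2, 2, 2, 2, 2, 2, 2, 2, 2, 2, 2, 2, 2, 2, 2, 2, 2, 2, 2, 1, 1, 1, 1, 1, 1, 1, 1, 1, 1, 1, 1, 1].
39 cycles on 65: each ℓ→(−1)^(ℓ−1), product (−1)^26 = +1.
(14|65)_J = +1 (Zolotarev's lemma cross-check).

+1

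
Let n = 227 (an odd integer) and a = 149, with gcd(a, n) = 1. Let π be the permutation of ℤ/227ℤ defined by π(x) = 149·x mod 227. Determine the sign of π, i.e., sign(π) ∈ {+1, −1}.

-1

Orbit of 88 under x↦149x: [88, 173, 126, 160, 5, 64, 2]… (length divides ord_227(149)).
The orbit structure of x ↦ 149x mod 227: 2 orbits of sizes [226, 1].
sign(π) = (−1)^{n − #cycles} = (−1)^{227−2} = (−1)^225 = -1.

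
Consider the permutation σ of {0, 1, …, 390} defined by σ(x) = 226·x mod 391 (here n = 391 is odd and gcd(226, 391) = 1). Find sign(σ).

Orbit of 246 under x↦226x: [246, 74, 302, 218, 2, 61, 101]… (length divides ord_391(226)).
Decompose π into cycles: lengths [176, 176, 22, 16, 1] (5 cycles, including the fixed point 0).
n − c = 391 − 5 = 386; sign = (−1)^386 = +1.

+1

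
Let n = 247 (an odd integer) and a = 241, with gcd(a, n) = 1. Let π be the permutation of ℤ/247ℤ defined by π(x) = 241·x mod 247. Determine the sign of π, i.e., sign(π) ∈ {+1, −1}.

Orbit of 41 under x↦241x: [41, 1, 241, 36, 31, 61, 128]… (length divides ord_247(241)).
π_241 has 9 disjoint cycles with lengths [36, 36, 36, 36, 36, 36, 18, 12, 1] on {0,…,246}.
9 cycles on 247: each ℓ→(−1)^(ℓ−1), product (−1)^238 = +1.
The Jacobi symbol (241|247) = +1 (Zolotarev) agrees.

+1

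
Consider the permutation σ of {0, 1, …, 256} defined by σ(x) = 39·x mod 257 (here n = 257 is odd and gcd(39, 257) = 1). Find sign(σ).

Start at x=233: 233 → 92 → 247 → 124 → 210 → 223 → 216 → … (one orbit).
Decompose π into cycles: lengths [256, 1] (2 cycles, including the fixed point 0).
2 cycles on 257: each ℓ→(−1)^(ℓ−1), product (−1)^255 = -1.
Zolotarev: (39|257) = -1, matching the cycle-count sign.

-1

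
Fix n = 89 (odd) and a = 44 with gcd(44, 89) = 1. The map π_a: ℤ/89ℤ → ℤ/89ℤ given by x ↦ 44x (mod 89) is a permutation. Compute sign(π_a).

Start at x=57: 57 → 16 → 81 → 4 → 87 → 1 → 44 → … (one orbit).
Decompose π into cycles: lengths [22, 22, 22, 22, 1] (5 cycles, including the fixed point 0).
With 5 cycles on 89 points, sign = (−1)^{89−5} = +1.

+1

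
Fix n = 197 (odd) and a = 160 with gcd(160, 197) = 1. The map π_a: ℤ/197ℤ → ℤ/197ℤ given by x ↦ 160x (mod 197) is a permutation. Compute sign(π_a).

+1

Trace 105: π^k(105) = [105, 55, 132, 41, 59, 181, 1] for k=0..6.
3 cycles of lengths [98, 98, 1].
sign(π) = (−1)^{n − #cycles} = (−1)^{197−3} = (−1)^194 = +1.
Via Zolotarev, sign(π_{160}) = (160|197) = +1.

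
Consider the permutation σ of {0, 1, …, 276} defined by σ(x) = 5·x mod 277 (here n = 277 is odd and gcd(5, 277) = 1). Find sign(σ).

-1

Orbit of 196 under x↦5x: [196, 149, 191, 124, 66, 53, 265]… (length divides ord_277(5)).
The orbit structure of x ↦ 5x mod 277: 2 orbits of sizes [276, 1].
n − c = 277 − 2 = 275; sign = (−1)^275 = -1.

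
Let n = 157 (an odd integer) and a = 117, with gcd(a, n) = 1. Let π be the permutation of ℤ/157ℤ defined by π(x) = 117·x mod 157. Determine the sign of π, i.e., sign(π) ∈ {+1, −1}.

+1

Orbit of 16 under x↦117x: [16, 145, 9, 111, 113, 33, 93]… (length divides ord_157(117)).
Cycle type of π: 78×2 + 1; total 3 cycles.
3 cycles on 157: each ℓ→(−1)^(ℓ−1), product (−1)^154 = +1.
Check: (117/157) = +1 by Zolotarev.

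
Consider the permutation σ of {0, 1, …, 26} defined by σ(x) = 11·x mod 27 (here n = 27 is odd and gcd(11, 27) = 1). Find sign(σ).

Orbit of 17 under x↦11x: [17, 25, 5, 1, 11, 13, 8]… (length divides ord_27(11)).
4 cycles of lengths [18, 6, 2, 1].
n − c = 27 − 4 = 23; sign = (−1)^23 = -1.
Check: (11/27) = -1 by Zolotarev.

-1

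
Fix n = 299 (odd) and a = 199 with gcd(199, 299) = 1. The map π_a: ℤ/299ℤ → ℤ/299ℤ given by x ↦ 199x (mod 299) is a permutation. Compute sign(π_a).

Start at x=94: 94 → 168 → 243 → 218 → 27 → 290 → 3 → … (one orbit).
Decompose π into cycles: lengths [66, 66, 66, 66, 22, 6, 6, 1] (8 cycles, including the fixed point 0).
n − c = 299 − 8 = 291; sign = (−1)^291 = -1.
The Jacobi symbol (199|299) = -1 (Zolotarev) agrees.

-1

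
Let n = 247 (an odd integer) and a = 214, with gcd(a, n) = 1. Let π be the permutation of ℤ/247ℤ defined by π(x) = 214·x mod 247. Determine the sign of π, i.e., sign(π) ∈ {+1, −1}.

Start at x=158: 158 → 220 → 150 → 237 → 83 → 225 → 232 → … (one orbit).
π_214 has 10 disjoint cycles with lengths [36, 36, 36, 36, 36, 36, 12, 9, 9, 1] on {0,…,246}.
247 − 10 = 237 transpositions; sign(π) = (−1)^237 = -1.
The Jacobi symbol (214|247) = -1 (Zolotarev) agrees.

-1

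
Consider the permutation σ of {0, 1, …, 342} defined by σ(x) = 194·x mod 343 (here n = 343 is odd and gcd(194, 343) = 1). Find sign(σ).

-1

Orbit of 37 under x↦194x: [37, 318, 295, 292, 53, 335, 163]… (length divides ord_343(194)).
Decompose π into cycles: lengths [294, 42, 6, 1] (4 cycles, including the fixed point 0).
sign(π) = (−1)^{n − #cycles} = (−1)^{343−4} = (−1)^339 = -1.
Via Zolotarev, sign(π_{194}) = (194|343) = -1.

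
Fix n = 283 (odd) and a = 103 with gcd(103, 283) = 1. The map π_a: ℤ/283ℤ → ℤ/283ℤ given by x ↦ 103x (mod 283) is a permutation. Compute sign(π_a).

Start at x=96: 96 → 266 → 230 → 201 → 44 → 4 → 129 → … (one orbit).
Cycle lengths of π_103 on ℤ/283ℤ: [141, 141, 1]; 3 cycles in total.
sign(π) = (−1)^{n − #cycles} = (−1)^{283−3} = (−1)^280 = +1.

+1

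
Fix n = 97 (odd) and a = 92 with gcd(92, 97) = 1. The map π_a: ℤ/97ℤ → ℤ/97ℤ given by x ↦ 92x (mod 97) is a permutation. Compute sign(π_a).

Trace 73: π^k(73) = [73, 23, 79, 90, 35, 19, 2] for k=0..6.
Cycle type of π: 96 + 1; total 2 cycles.
With 2 cycles on 97 points, sign = (−1)^{97−2} = -1.
Via Zolotarev, sign(π_{92}) = (92|97) = -1.

-1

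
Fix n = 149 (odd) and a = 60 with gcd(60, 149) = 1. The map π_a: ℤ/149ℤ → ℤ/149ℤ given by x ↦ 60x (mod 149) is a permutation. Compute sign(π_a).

Trace 75: π^k(75) = [75, 30, 12, 124, 139, 145, 58] for k=0..6.
Cycle type of π: 148 + 1; total 2 cycles.
n − c = 149 − 2 = 147; sign = (−1)^147 = -1.
Zolotarev: (60|149) = -1, matching the cycle-count sign.

-1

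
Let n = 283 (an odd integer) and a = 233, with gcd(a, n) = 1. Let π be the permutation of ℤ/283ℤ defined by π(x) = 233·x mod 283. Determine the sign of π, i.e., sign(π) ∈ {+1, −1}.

Start at x=264: 264 → 101 → 44 → 64 → 196 → 105 → 127 → … (one orbit).
π_233 has 3 disjoint cycles with lengths [141, 141, 1] on {0,…,282}.
With 3 cycles on 283 points, sign = (−1)^{283−3} = +1.
(233|283)_J = +1 (Zolotarev's lemma cross-check).

+1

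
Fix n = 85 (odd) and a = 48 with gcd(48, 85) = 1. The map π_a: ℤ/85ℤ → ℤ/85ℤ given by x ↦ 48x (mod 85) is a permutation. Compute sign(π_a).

Trace 73: π^k(73) = [73, 19, 62, 1, 48, 9, 7] for k=0..6.
Cycle type of π: 16×5 + 4 + 1; total 7 cycles.
85 − 7 = 78 transpositions; sign(π) = (−1)^78 = +1.
(48|85)_J = +1 (Zolotarev's lemma cross-check).

+1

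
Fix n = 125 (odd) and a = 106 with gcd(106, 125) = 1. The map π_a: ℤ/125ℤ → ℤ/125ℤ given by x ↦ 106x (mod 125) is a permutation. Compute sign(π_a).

+1

Orbit of 111 under x↦106x: [111, 16, 71, 26, 6, 11, 41]… (length divides ord_125(106)).
The orbit structure of x ↦ 106x mod 125: 13 orbits of sizes [25, 25, 25, 25, 5, 5, 5, 5, 1, 1, 1, 1, 1].
13 cycles on 125: each ℓ→(−1)^(ℓ−1), product (−1)^112 = +1.
(106|125)_J = +1 (Zolotarev's lemma cross-check).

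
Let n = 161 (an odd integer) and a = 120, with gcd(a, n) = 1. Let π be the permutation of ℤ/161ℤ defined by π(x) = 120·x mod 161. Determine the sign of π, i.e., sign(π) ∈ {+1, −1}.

Trace 106: π^k(106) = [106, 1, 120, 71, 148, 50, 43] for k=0..6.
Decompose π into cycles: lengths [22, 22, 22, 22, 22, 22, 22, 1, 1, 1, 1, 1, 1, 1] (14 cycles, including the fixed point 0).
With 14 cycles on 161 points, sign = (−1)^{161−14} = -1.
(120|161)_J = -1 (Zolotarev's lemma cross-check).

-1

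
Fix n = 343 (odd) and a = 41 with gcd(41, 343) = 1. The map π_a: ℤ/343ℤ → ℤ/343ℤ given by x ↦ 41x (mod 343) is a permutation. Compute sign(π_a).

-1

Trace 22: π^k(22) = [22, 216, 281, 202, 50, 335, 15] for k=0..6.
The orbit structure of x ↦ 41x mod 343: 10 orbits of sizes [98, 98, 98, 14, 14, 14, 2, 2, 2, 1].
343 − 10 = 333 transpositions; sign(π) = (−1)^333 = -1.
The Jacobi symbol (41|343) = -1 (Zolotarev) agrees.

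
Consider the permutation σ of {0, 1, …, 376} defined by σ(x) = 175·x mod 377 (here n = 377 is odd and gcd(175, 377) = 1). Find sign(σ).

-1

Start at x=349: 349 → 1 → 175 → 88 → 320 → 204 → 262 → … (one orbit).
58 cycles of lengths [12, 12, 12, 12, 12, 12, 12, 12, 12, 12, 12, 12, 12, 12, 12, 12, 12, 12, 12, 12, 12, 12, 12, 12, 12, 12, 12, 12, 12, 1, 1, 1, 1, 1, 1, 1, 1, 1, 1, 1, 1, 1, 1, 1, 1, 1, 1, 1, 1, 1, 1, 1, 1, 1, 1, 1, 1, 1].
Σ(ℓ_i−1) = 377−58 = 319; sign = (−1)^319 = -1.
Check: (175/377) = -1 by Zolotarev.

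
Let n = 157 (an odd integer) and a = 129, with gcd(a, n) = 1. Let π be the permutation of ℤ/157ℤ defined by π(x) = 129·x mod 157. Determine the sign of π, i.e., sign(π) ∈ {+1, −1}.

-1

Trace 156: π^k(156) = [156, 28, 1, 129] for k=0..3.
Cycle lengths of π_129 on ℤ/157ℤ: [4, 4, 4, 4, 4, 4, 4, 4, 4, 4, 4, 4, 4, 4, 4, 4, 4, 4, 4, 4, 4, 4, 4, 4, 4, 4, 4, 4, 4, 4, 4, 4, 4, 4, 4, 4, 4, 4, 4, 1]; 40 cycles in total.
40 cycles on 157: each ℓ→(−1)^(ℓ−1), product (−1)^117 = -1.
(129|157)_J = -1 (Zolotarev's lemma cross-check).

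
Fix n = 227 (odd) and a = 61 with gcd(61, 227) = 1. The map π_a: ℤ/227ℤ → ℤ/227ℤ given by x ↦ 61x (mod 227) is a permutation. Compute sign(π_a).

-1

Orbit of 174 under x↦61x: [174, 172, 50, 99, 137, 185, 162]… (length divides ord_227(61)).
The orbit structure of x ↦ 61x mod 227: 2 orbits of sizes [226, 1].
sign(π) = (−1)^{n − #cycles} = (−1)^{227−2} = (−1)^225 = -1.
Check: (61/227) = -1 by Zolotarev.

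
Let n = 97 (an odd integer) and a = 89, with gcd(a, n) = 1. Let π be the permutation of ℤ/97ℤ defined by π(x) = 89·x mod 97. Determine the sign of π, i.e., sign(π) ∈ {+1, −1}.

+1

Start at x=8: 8 → 33 → 27 → 75 → 79 → 47 → 12 → … (one orbit).
Cycle lengths of π_89 on ℤ/97ℤ: [16, 16, 16, 16, 16, 16, 1]; 7 cycles in total.
7 cycles on 97: each ℓ→(−1)^(ℓ−1), product (−1)^90 = +1.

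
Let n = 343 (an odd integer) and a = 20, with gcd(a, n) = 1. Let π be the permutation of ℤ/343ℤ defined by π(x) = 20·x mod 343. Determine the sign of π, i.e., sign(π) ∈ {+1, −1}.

Orbit of 246 under x↦20x: [246, 118, 302, 209, 64, 251, 218]… (length divides ord_343(20)).
π_20 has 10 disjoint cycles with lengths [98, 98, 98, 14, 14, 14, 2, 2, 2, 1] on {0,…,342}.
Σ(ℓ_i−1) = 343−10 = 333; sign = (−1)^333 = -1.
(20|343)_J = -1 (Zolotarev's lemma cross-check).

-1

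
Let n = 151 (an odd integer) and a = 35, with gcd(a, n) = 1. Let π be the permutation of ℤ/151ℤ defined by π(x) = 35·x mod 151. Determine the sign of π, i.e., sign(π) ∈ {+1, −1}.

Orbit of 114 under x↦35x: [114, 64, 126, 31, 28, 74, 23]… (length divides ord_151(35)).
2 cycles of lengths [150, 1].
151 − 2 = 149 transpositions; sign(π) = (−1)^149 = -1.
Zolotarev: (35|151) = -1, matching the cycle-count sign.

-1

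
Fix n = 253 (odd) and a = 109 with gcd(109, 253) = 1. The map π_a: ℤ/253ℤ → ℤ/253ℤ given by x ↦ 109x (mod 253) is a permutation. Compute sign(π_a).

Orbit of 76 under x↦109x: [76, 188, 252, 144, 10, 78, 153]… (length divides ord_253(109)).
Cycle type of π: 22×11 + 2×5 + 1; total 17 cycles.
n − c = 253 − 17 = 236; sign = (−1)^236 = +1.
Via Zolotarev, sign(π_{109}) = (109|253) = +1.

+1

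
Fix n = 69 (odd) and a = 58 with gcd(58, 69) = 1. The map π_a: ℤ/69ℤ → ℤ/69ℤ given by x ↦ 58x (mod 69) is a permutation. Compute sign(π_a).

Orbit of 1 under x↦58x: [1, 58, 52, 49, 13, 64, 55]… (length divides ord_69(58)).
Decompose π into cycles: lengths [11, 11, 11, 11, 11, 11, 1, 1, 1] (9 cycles, including the fixed point 0).
sign(π) = (−1)^{n − #cycles} = (−1)^{69−9} = (−1)^60 = +1.

+1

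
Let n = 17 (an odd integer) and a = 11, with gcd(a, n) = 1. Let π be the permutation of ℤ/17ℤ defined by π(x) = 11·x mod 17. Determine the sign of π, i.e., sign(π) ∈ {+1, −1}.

Start at x=13: 13 → 7 → 9 → 14 → 1 → 11 → 2 → … (one orbit).
Decompose π into cycles: lengths [16, 1] (2 cycles, including the fixed point 0).
sign(π) = (−1)^{n − #cycles} = (−1)^{17−2} = (−1)^15 = -1.
Zolotarev: (11|17) = -1, matching the cycle-count sign.

-1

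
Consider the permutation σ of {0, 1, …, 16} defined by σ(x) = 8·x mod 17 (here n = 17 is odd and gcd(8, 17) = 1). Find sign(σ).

Start at x=1: 1 → 8 → 13 → 2 → 16 → 9 → 4 → … (one orbit).
Decompose π into cycles: lengths [8, 8, 1] (3 cycles, including the fixed point 0).
sign(π) = (−1)^{n − #cycles} = (−1)^{17−3} = (−1)^14 = +1.
(8|17)_J = +1 (Zolotarev's lemma cross-check).

+1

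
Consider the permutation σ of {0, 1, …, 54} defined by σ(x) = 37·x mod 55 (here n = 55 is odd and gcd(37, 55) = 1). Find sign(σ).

Trace 27: π^k(27) = [27, 9, 3, 1, 37, 49, 53] for k=0..6.
The orbit structure of x ↦ 37x mod 55: 6 orbits of sizes [20, 20, 5, 5, 4, 1].
6 cycles on 55: each ℓ→(−1)^(ℓ−1), product (−1)^49 = -1.
Zolotarev: (37|55) = -1, matching the cycle-count sign.

-1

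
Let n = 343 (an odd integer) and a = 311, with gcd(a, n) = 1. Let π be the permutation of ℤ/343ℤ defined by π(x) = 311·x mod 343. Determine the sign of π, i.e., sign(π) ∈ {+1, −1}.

Start at x=262: 262 → 191 → 62 → 74 → 33 → 316 → 178 → … (one orbit).
Decompose π into cycles: lengths [294, 42, 6, 1] (4 cycles, including the fixed point 0).
With 4 cycles on 343 points, sign = (−1)^{343−4} = -1.

-1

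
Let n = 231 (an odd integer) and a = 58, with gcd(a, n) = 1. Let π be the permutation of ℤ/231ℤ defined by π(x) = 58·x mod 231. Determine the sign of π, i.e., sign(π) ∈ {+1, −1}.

Orbit of 130 under x↦58x: [130, 148, 37, 67, 190, 163, 214]… (length divides ord_231(58)).
Decompose π into cycles: lengths [15, 15, 15, 15, 15, 15, 15, 15, 15, 15, 15, 15, 5, 5, 5, 5, 5, 5, 3, 3, 3, 3, 3, 3, 1, 1, 1] (27 cycles, including the fixed point 0).
27 cycles on 231: each ℓ→(−1)^(ℓ−1), product (−1)^204 = +1.
Zolotarev: (58|231) = +1, matching the cycle-count sign.

+1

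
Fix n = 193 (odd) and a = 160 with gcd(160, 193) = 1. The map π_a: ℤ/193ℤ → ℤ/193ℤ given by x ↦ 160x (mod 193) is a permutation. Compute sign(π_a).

-1

Orbit of 24 under x↦160x: [24, 173, 81, 29, 8, 122, 27]… (length divides ord_193(160)).
Cycle lengths of π_160 on ℤ/193ℤ: [64, 64, 64, 1]; 4 cycles in total.
193 − 4 = 189 transpositions; sign(π) = (−1)^189 = -1.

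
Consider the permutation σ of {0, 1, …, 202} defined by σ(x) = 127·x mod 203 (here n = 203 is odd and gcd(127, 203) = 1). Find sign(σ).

-1

Start at x=141: 141 → 43 → 183 → 99 → 190 → 176 → 22 → … (one orbit).
The orbit structure of x ↦ 127x mod 203: 14 orbits of sizes [28, 28, 28, 28, 28, 28, 28, 1, 1, 1, 1, 1, 1, 1].
n − c = 203 − 14 = 189; sign = (−1)^189 = -1.
Zolotarev: (127|203) = -1, matching the cycle-count sign.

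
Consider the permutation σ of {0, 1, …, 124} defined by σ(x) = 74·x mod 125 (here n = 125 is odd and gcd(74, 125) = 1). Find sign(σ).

+1

Start at x=49: 49 → 1 → 74 → 101 → 99 → 76 → 124 → … (one orbit).
Cycle type of π: 10×10 + 2×12 + 1; total 23 cycles.
With 23 cycles on 125 points, sign = (−1)^{125−23} = +1.
The Jacobi symbol (74|125) = +1 (Zolotarev) agrees.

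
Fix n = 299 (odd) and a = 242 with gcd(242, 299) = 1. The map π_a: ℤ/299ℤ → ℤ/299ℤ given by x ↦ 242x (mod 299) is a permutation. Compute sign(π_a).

Trace 31: π^k(31) = [31, 27, 255, 116, 265, 144, 164] for k=0..6.
π_242 has 12 disjoint cycles with lengths [44, 44, 44, 44, 44, 44, 11, 11, 4, 4, 4, 1] on {0,…,298}.
Σ(ℓ_i−1) = 299−12 = 287; sign = (−1)^287 = -1.

-1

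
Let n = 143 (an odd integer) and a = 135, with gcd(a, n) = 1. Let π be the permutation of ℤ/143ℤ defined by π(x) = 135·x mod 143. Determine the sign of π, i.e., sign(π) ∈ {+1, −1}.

-1

Orbit of 5 under x↦135x: [5, 103, 34, 14, 31, 38, 125]… (length divides ord_143(135)).
Cycle lengths of π_135 on ℤ/143ℤ: [20, 20, 20, 20, 20, 20, 5, 5, 4, 4, 4, 1]; 12 cycles in total.
Σ(ℓ_i−1) = 143−12 = 131; sign = (−1)^131 = -1.
Via Zolotarev, sign(π_{135}) = (135|143) = -1.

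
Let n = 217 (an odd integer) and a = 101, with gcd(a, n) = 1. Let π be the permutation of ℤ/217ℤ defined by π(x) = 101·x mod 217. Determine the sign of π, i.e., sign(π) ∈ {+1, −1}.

Start at x=194: 194 → 64 → 171 → 128 → 125 → 39 → 33 → … (one orbit).
Cycle lengths of π_101 on ℤ/217ℤ: [30, 30, 30, 30, 30, 30, 6, 5, 5, 5, 5, 5, 5, 1]; 14 cycles in total.
n − c = 217 − 14 = 203; sign = (−1)^203 = -1.

-1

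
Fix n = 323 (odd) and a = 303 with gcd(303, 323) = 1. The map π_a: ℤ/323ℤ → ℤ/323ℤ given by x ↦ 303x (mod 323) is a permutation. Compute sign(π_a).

Trace 77: π^k(77) = [77, 75, 115, 284, 134, 227, 305] for k=0..6.
Decompose π into cycles: lengths [16, 16, 16, 16, 16, 16, 16, 16, 16, 16, 16, 16, 16, 16, 16, 16, 16, 16, 16, 2, 2, 2, 2, 2, 2, 2, 2, 2, 1] (29 cycles, including the fixed point 0).
29 cycles on 323: each ℓ→(−1)^(ℓ−1), product (−1)^294 = +1.

+1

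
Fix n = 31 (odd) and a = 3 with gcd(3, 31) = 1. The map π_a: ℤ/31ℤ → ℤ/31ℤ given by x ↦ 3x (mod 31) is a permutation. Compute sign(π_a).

-1

Start at x=21: 21 → 1 → 3 → 9 → 27 → 19 → 26 → … (one orbit).
Decompose π into cycles: lengths [30, 1] (2 cycles, including the fixed point 0).
sign(π) = (−1)^{n − #cycles} = (−1)^{31−2} = (−1)^29 = -1.
Zolotarev: (3|31) = -1, matching the cycle-count sign.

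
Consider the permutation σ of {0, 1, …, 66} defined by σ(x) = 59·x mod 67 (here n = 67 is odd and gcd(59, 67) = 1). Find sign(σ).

+1

Start at x=64: 64 → 24 → 9 → 62 → 40 → 15 → 14 → … (one orbit).
π_59 has 7 disjoint cycles with lengths [11, 11, 11, 11, 11, 11, 1] on {0,…,66}.
n − c = 67 − 7 = 60; sign = (−1)^60 = +1.
(59|67)_J = +1 (Zolotarev's lemma cross-check).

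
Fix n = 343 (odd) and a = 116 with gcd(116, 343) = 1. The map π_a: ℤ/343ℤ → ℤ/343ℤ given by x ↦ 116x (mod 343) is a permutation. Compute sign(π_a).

Trace 1: π^k(1) = [1, 116, 79, 246, 67, 226, 148] for k=0..6.
Cycle lengths of π_116 on ℤ/343ℤ: [21, 21, 21, 21, 21, 21, 21, 21, 21, 21, 21, 21, 21, 21, 3, 3, 3, 3, 3, 3, 3, 3, 3, 3, 3, 3, 3, 3, 3, 3, 1]; 31 cycles in total.
n − c = 343 − 31 = 312; sign = (−1)^312 = +1.
Check: (116/343) = +1 by Zolotarev.

+1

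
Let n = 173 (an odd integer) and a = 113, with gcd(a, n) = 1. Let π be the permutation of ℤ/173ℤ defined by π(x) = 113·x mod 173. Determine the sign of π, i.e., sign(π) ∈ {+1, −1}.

Trace 113: π^k(113) = [113, 140, 77, 51, 54, 47, 121] for k=0..6.
π_113 has 3 disjoint cycles with lengths [86, 86, 1] on {0,…,172}.
173 − 3 = 170 transpositions; sign(π) = (−1)^170 = +1.

+1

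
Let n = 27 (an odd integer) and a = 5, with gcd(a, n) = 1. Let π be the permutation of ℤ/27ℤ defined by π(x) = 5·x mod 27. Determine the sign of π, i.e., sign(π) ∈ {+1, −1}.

Orbit of 17 under x↦5x: [17, 4, 20, 19, 14, 16, 26]… (length divides ord_27(5)).
π_5 has 4 disjoint cycles with lengths [18, 6, 2, 1] on {0,…,26}.
4 cycles on 27: each ℓ→(−1)^(ℓ−1), product (−1)^23 = -1.
Check: (5/27) = -1 by Zolotarev.

-1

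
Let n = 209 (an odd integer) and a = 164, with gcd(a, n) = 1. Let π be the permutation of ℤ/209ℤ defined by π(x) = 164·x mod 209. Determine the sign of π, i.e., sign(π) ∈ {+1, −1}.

+1

Start at x=208: 208 → 45 → 65 → 1 → 164 → 144 → 208 (one orbit).
39 cycles of lengths [6, 6, 6, 6, 6, 6, 6, 6, 6, 6, 6, 6, 6, 6, 6, 6, 6, 6, 6, 6, 6, 6, 6, 6, 6, 6, 6, 6, 6, 6, 6, 6, 6, 2, 2, 2, 2, 2, 1].
n − c = 209 − 39 = 170; sign = (−1)^170 = +1.
(164|209)_J = +1 (Zolotarev's lemma cross-check).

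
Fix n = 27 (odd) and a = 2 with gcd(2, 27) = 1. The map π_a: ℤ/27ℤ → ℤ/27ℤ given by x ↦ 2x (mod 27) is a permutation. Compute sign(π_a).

-1

Orbit of 2 under x↦2x: [2, 4, 8, 16, 5, 10, 20]… (length divides ord_27(2)).
The orbit structure of x ↦ 2x mod 27: 4 orbits of sizes [18, 6, 2, 1].
4 cycles on 27: each ℓ→(−1)^(ℓ−1), product (−1)^23 = -1.
Check: (2/27) = -1 by Zolotarev.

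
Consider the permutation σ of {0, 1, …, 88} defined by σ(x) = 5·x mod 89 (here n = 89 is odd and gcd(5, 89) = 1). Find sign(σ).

Orbit of 53 under x↦5x: [53, 87, 79, 39, 17, 85, 69]… (length divides ord_89(5)).
3 cycles of lengths [44, 44, 1].
sign(π) = (−1)^{n − #cycles} = (−1)^{89−3} = (−1)^86 = +1.

+1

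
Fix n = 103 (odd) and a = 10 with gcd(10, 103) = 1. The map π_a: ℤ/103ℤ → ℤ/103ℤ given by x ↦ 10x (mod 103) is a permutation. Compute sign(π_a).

-1

Orbit of 10 under x↦10x: [10, 100, 73, 9, 90, 76, 39]… (length divides ord_103(10)).
Decompose π into cycles: lengths [34, 34, 34, 1] (4 cycles, including the fixed point 0).
4 cycles on 103: each ℓ→(−1)^(ℓ−1), product (−1)^99 = -1.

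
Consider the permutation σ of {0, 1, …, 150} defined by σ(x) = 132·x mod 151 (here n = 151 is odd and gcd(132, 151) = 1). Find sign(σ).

Start at x=64: 64 → 143 → 1 → 132 → 59 → 87 → 8 → … (one orbit).
The orbit structure of x ↦ 132x mod 151: 16 orbits of sizes [10, 10, 10, 10, 10, 10, 10, 10, 10, 10, 10, 10, 10, 10, 10, 1].
Σ(ℓ_i−1) = 151−16 = 135; sign = (−1)^135 = -1.

-1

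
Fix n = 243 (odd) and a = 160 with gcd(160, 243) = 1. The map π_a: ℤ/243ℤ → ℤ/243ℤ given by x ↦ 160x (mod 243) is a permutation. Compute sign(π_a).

Trace 139: π^k(139) = [139, 127, 151, 103, 199, 7, 148] for k=0..6.
The orbit structure of x ↦ 160x mod 243: 11 orbits of sizes [81, 81, 27, 27, 9, 9, 3, 3, 1, 1, 1].
Σ(ℓ_i−1) = 243−11 = 232; sign = (−1)^232 = +1.
The Jacobi symbol (160|243) = +1 (Zolotarev) agrees.

+1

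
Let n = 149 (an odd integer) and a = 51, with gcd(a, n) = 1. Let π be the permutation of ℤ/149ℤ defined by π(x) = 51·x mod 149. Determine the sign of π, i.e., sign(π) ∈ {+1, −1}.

-1

Start at x=20: 20 → 126 → 19 → 75 → 100 → 34 → 95 → … (one orbit).
Cycle lengths of π_51 on ℤ/149ℤ: [148, 1]; 2 cycles in total.
n − c = 149 − 2 = 147; sign = (−1)^147 = -1.
Zolotarev: (51|149) = -1, matching the cycle-count sign.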